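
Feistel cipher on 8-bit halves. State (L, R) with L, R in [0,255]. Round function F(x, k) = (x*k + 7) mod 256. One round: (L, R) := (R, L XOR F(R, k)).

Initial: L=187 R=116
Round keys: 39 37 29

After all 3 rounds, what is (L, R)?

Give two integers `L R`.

Round 1 (k=39): L=116 R=8
Round 2 (k=37): L=8 R=91
Round 3 (k=29): L=91 R=94

Answer: 91 94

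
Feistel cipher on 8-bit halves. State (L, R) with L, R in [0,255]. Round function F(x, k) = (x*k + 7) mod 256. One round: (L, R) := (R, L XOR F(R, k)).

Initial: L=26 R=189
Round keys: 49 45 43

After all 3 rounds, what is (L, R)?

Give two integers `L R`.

Round 1 (k=49): L=189 R=46
Round 2 (k=45): L=46 R=160
Round 3 (k=43): L=160 R=201

Answer: 160 201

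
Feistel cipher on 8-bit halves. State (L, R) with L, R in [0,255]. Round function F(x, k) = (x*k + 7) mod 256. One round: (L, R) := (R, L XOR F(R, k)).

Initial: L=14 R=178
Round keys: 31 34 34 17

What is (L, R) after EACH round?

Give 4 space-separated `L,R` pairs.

Round 1 (k=31): L=178 R=155
Round 2 (k=34): L=155 R=47
Round 3 (k=34): L=47 R=222
Round 4 (k=17): L=222 R=234

Answer: 178,155 155,47 47,222 222,234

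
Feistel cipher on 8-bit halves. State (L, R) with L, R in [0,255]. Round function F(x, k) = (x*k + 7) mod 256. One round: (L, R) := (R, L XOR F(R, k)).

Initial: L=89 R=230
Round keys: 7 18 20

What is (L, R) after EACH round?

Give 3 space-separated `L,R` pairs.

Round 1 (k=7): L=230 R=8
Round 2 (k=18): L=8 R=113
Round 3 (k=20): L=113 R=211

Answer: 230,8 8,113 113,211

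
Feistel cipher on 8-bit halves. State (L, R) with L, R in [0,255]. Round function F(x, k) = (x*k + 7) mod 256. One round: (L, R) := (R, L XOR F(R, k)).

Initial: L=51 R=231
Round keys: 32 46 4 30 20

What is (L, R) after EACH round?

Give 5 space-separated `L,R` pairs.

Answer: 231,212 212,248 248,51 51,249 249,72

Derivation:
Round 1 (k=32): L=231 R=212
Round 2 (k=46): L=212 R=248
Round 3 (k=4): L=248 R=51
Round 4 (k=30): L=51 R=249
Round 5 (k=20): L=249 R=72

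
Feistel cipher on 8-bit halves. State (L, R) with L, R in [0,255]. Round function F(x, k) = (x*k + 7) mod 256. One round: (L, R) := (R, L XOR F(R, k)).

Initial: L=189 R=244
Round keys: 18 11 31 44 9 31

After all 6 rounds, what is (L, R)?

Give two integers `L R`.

Answer: 153 96

Derivation:
Round 1 (k=18): L=244 R=146
Round 2 (k=11): L=146 R=185
Round 3 (k=31): L=185 R=252
Round 4 (k=44): L=252 R=238
Round 5 (k=9): L=238 R=153
Round 6 (k=31): L=153 R=96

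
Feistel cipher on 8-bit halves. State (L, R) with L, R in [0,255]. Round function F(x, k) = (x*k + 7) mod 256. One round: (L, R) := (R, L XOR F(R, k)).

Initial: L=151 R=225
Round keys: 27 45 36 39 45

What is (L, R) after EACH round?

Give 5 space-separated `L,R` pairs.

Round 1 (k=27): L=225 R=85
Round 2 (k=45): L=85 R=25
Round 3 (k=36): L=25 R=222
Round 4 (k=39): L=222 R=192
Round 5 (k=45): L=192 R=25

Answer: 225,85 85,25 25,222 222,192 192,25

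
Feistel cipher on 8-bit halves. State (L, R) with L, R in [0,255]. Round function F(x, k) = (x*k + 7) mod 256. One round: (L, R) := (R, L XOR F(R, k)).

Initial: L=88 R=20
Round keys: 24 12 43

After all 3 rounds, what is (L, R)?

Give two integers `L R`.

Answer: 239 147

Derivation:
Round 1 (k=24): L=20 R=191
Round 2 (k=12): L=191 R=239
Round 3 (k=43): L=239 R=147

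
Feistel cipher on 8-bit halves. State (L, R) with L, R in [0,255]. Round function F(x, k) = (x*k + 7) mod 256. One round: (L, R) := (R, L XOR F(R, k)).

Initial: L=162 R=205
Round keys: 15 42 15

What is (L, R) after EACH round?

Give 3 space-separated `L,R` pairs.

Round 1 (k=15): L=205 R=168
Round 2 (k=42): L=168 R=90
Round 3 (k=15): L=90 R=229

Answer: 205,168 168,90 90,229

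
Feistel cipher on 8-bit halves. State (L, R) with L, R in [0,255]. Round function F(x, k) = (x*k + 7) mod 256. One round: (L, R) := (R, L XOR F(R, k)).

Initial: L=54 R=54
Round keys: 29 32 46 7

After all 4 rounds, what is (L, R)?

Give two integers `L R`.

Answer: 134 224

Derivation:
Round 1 (k=29): L=54 R=19
Round 2 (k=32): L=19 R=81
Round 3 (k=46): L=81 R=134
Round 4 (k=7): L=134 R=224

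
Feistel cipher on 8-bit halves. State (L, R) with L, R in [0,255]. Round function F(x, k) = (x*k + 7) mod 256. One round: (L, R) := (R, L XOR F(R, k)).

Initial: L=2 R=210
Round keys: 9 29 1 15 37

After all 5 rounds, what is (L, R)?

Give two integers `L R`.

Answer: 131 102

Derivation:
Round 1 (k=9): L=210 R=107
Round 2 (k=29): L=107 R=244
Round 3 (k=1): L=244 R=144
Round 4 (k=15): L=144 R=131
Round 5 (k=37): L=131 R=102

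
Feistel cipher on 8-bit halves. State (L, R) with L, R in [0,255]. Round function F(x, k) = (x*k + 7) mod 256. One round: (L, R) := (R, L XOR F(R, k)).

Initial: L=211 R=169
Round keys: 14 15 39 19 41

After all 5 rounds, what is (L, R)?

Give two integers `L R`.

Round 1 (k=14): L=169 R=150
Round 2 (k=15): L=150 R=120
Round 3 (k=39): L=120 R=217
Round 4 (k=19): L=217 R=90
Round 5 (k=41): L=90 R=168

Answer: 90 168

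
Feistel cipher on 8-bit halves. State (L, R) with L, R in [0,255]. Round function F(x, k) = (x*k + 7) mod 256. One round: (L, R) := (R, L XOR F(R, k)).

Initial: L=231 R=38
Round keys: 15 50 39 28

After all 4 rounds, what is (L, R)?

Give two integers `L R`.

Round 1 (k=15): L=38 R=166
Round 2 (k=50): L=166 R=85
Round 3 (k=39): L=85 R=92
Round 4 (k=28): L=92 R=66

Answer: 92 66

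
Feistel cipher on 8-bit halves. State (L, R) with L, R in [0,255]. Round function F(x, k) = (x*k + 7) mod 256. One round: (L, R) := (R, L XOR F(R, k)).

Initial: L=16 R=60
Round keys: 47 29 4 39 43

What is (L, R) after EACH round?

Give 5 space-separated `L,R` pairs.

Round 1 (k=47): L=60 R=27
Round 2 (k=29): L=27 R=42
Round 3 (k=4): L=42 R=180
Round 4 (k=39): L=180 R=89
Round 5 (k=43): L=89 R=78

Answer: 60,27 27,42 42,180 180,89 89,78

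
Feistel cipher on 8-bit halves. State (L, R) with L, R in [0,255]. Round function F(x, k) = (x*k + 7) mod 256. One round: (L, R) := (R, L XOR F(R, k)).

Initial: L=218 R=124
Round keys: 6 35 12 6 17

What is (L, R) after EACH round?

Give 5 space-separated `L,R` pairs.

Answer: 124,53 53,58 58,138 138,121 121,154

Derivation:
Round 1 (k=6): L=124 R=53
Round 2 (k=35): L=53 R=58
Round 3 (k=12): L=58 R=138
Round 4 (k=6): L=138 R=121
Round 5 (k=17): L=121 R=154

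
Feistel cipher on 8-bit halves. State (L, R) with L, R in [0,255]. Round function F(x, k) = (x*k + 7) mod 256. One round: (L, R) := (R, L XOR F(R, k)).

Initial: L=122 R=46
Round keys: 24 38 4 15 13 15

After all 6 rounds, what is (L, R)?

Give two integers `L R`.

Round 1 (k=24): L=46 R=45
Round 2 (k=38): L=45 R=155
Round 3 (k=4): L=155 R=94
Round 4 (k=15): L=94 R=18
Round 5 (k=13): L=18 R=175
Round 6 (k=15): L=175 R=90

Answer: 175 90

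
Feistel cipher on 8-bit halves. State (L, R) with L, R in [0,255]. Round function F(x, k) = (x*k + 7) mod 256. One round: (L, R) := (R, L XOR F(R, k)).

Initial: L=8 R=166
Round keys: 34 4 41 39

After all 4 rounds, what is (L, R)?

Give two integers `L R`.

Answer: 63 117

Derivation:
Round 1 (k=34): L=166 R=27
Round 2 (k=4): L=27 R=213
Round 3 (k=41): L=213 R=63
Round 4 (k=39): L=63 R=117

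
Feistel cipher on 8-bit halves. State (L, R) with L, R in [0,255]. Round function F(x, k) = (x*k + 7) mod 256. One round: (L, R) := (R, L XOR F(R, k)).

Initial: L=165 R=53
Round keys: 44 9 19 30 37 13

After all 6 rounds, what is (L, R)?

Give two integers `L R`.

Answer: 129 233

Derivation:
Round 1 (k=44): L=53 R=134
Round 2 (k=9): L=134 R=136
Round 3 (k=19): L=136 R=153
Round 4 (k=30): L=153 R=125
Round 5 (k=37): L=125 R=129
Round 6 (k=13): L=129 R=233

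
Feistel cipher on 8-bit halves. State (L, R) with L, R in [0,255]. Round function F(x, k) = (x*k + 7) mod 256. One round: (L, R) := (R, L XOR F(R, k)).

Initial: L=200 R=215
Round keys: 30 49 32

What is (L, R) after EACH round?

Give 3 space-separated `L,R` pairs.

Round 1 (k=30): L=215 R=241
Round 2 (k=49): L=241 R=255
Round 3 (k=32): L=255 R=22

Answer: 215,241 241,255 255,22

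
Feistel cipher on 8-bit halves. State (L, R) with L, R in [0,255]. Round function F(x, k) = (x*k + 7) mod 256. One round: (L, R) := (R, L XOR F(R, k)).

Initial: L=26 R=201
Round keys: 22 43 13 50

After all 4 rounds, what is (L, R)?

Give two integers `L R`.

Answer: 199 136

Derivation:
Round 1 (k=22): L=201 R=87
Round 2 (k=43): L=87 R=109
Round 3 (k=13): L=109 R=199
Round 4 (k=50): L=199 R=136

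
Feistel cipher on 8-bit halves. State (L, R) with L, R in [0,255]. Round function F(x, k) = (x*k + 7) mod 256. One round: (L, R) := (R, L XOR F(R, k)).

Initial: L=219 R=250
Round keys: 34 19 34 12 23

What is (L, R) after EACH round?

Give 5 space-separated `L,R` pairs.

Answer: 250,224 224,93 93,129 129,78 78,136

Derivation:
Round 1 (k=34): L=250 R=224
Round 2 (k=19): L=224 R=93
Round 3 (k=34): L=93 R=129
Round 4 (k=12): L=129 R=78
Round 5 (k=23): L=78 R=136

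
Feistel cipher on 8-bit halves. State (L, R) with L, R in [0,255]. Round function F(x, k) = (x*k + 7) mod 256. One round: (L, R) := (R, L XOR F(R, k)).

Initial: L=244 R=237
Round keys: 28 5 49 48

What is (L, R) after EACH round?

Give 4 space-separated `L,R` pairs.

Answer: 237,7 7,199 199,25 25,112

Derivation:
Round 1 (k=28): L=237 R=7
Round 2 (k=5): L=7 R=199
Round 3 (k=49): L=199 R=25
Round 4 (k=48): L=25 R=112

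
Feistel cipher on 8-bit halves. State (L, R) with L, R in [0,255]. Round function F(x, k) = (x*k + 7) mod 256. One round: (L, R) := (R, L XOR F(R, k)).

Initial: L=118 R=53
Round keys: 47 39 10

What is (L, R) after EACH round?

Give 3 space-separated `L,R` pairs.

Round 1 (k=47): L=53 R=180
Round 2 (k=39): L=180 R=70
Round 3 (k=10): L=70 R=119

Answer: 53,180 180,70 70,119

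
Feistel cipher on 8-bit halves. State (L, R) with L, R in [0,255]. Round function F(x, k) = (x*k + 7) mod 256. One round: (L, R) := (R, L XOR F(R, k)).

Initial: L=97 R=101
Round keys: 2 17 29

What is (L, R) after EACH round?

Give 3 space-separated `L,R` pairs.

Answer: 101,176 176,210 210,97

Derivation:
Round 1 (k=2): L=101 R=176
Round 2 (k=17): L=176 R=210
Round 3 (k=29): L=210 R=97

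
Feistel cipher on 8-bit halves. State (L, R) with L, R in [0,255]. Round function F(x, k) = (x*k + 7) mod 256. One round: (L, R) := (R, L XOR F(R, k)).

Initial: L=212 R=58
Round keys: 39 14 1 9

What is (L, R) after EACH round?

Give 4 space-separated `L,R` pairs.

Round 1 (k=39): L=58 R=9
Round 2 (k=14): L=9 R=191
Round 3 (k=1): L=191 R=207
Round 4 (k=9): L=207 R=241

Answer: 58,9 9,191 191,207 207,241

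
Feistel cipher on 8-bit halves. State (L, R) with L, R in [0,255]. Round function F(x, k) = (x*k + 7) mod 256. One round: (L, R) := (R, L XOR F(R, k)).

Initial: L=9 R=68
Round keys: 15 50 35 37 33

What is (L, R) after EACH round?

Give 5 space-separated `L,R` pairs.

Answer: 68,10 10,191 191,46 46,18 18,119

Derivation:
Round 1 (k=15): L=68 R=10
Round 2 (k=50): L=10 R=191
Round 3 (k=35): L=191 R=46
Round 4 (k=37): L=46 R=18
Round 5 (k=33): L=18 R=119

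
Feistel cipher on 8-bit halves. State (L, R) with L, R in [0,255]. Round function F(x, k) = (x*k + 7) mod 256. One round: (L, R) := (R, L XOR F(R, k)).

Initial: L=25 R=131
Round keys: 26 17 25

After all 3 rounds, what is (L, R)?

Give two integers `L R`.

Answer: 144 91

Derivation:
Round 1 (k=26): L=131 R=76
Round 2 (k=17): L=76 R=144
Round 3 (k=25): L=144 R=91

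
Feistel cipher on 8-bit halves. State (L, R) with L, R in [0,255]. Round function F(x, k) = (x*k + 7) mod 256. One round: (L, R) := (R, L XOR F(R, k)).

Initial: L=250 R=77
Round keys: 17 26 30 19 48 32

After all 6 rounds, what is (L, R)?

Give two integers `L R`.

Answer: 82 79

Derivation:
Round 1 (k=17): L=77 R=222
Round 2 (k=26): L=222 R=222
Round 3 (k=30): L=222 R=213
Round 4 (k=19): L=213 R=8
Round 5 (k=48): L=8 R=82
Round 6 (k=32): L=82 R=79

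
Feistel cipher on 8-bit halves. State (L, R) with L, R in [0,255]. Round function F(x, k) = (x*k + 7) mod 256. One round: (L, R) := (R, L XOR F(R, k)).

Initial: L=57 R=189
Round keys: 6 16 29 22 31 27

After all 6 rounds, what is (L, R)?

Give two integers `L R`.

Round 1 (k=6): L=189 R=76
Round 2 (k=16): L=76 R=122
Round 3 (k=29): L=122 R=149
Round 4 (k=22): L=149 R=175
Round 5 (k=31): L=175 R=173
Round 6 (k=27): L=173 R=233

Answer: 173 233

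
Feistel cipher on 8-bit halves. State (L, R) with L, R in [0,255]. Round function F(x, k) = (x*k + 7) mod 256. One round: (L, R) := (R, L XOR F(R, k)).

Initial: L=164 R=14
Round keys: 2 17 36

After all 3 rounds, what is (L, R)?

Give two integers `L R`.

Round 1 (k=2): L=14 R=135
Round 2 (k=17): L=135 R=240
Round 3 (k=36): L=240 R=64

Answer: 240 64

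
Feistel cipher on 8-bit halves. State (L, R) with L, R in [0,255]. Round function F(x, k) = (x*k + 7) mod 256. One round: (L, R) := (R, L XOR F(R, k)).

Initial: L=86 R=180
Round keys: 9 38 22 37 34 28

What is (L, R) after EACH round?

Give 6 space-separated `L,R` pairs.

Round 1 (k=9): L=180 R=13
Round 2 (k=38): L=13 R=65
Round 3 (k=22): L=65 R=144
Round 4 (k=37): L=144 R=150
Round 5 (k=34): L=150 R=99
Round 6 (k=28): L=99 R=77

Answer: 180,13 13,65 65,144 144,150 150,99 99,77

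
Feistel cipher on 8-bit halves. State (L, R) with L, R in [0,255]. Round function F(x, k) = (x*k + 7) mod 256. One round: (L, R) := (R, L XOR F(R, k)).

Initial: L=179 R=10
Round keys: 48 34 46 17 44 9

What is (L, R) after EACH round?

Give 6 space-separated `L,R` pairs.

Round 1 (k=48): L=10 R=84
Round 2 (k=34): L=84 R=37
Round 3 (k=46): L=37 R=249
Round 4 (k=17): L=249 R=181
Round 5 (k=44): L=181 R=218
Round 6 (k=9): L=218 R=4

Answer: 10,84 84,37 37,249 249,181 181,218 218,4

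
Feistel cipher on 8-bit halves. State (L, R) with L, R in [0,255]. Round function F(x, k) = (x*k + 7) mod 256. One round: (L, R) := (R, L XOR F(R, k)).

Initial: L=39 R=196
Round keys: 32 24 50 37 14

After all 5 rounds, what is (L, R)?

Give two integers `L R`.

Answer: 155 60

Derivation:
Round 1 (k=32): L=196 R=160
Round 2 (k=24): L=160 R=195
Round 3 (k=50): L=195 R=189
Round 4 (k=37): L=189 R=155
Round 5 (k=14): L=155 R=60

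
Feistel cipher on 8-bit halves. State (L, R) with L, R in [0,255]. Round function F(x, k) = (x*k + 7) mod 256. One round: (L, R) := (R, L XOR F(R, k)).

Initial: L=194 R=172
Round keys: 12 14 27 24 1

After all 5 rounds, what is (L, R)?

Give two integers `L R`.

Answer: 46 194

Derivation:
Round 1 (k=12): L=172 R=213
Round 2 (k=14): L=213 R=1
Round 3 (k=27): L=1 R=247
Round 4 (k=24): L=247 R=46
Round 5 (k=1): L=46 R=194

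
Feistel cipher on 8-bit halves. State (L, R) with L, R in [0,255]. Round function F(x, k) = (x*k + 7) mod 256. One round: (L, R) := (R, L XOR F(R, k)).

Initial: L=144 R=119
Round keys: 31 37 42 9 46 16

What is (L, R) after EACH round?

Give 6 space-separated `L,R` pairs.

Round 1 (k=31): L=119 R=224
Round 2 (k=37): L=224 R=16
Round 3 (k=42): L=16 R=71
Round 4 (k=9): L=71 R=150
Round 5 (k=46): L=150 R=188
Round 6 (k=16): L=188 R=81

Answer: 119,224 224,16 16,71 71,150 150,188 188,81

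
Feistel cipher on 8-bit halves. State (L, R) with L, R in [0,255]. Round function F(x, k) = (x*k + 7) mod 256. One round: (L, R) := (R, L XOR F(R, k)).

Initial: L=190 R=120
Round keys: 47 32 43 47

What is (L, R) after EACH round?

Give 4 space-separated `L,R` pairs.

Answer: 120,177 177,95 95,77 77,117

Derivation:
Round 1 (k=47): L=120 R=177
Round 2 (k=32): L=177 R=95
Round 3 (k=43): L=95 R=77
Round 4 (k=47): L=77 R=117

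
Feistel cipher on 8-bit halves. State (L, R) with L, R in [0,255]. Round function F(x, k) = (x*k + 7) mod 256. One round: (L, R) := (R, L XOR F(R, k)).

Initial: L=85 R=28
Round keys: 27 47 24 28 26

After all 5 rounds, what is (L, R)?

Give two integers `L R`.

Answer: 6 114

Derivation:
Round 1 (k=27): L=28 R=174
Round 2 (k=47): L=174 R=229
Round 3 (k=24): L=229 R=209
Round 4 (k=28): L=209 R=6
Round 5 (k=26): L=6 R=114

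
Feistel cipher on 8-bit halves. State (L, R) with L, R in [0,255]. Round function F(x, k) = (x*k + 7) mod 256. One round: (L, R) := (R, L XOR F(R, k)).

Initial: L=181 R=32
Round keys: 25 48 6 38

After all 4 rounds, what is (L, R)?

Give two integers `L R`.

Answer: 35 126

Derivation:
Round 1 (k=25): L=32 R=146
Round 2 (k=48): L=146 R=71
Round 3 (k=6): L=71 R=35
Round 4 (k=38): L=35 R=126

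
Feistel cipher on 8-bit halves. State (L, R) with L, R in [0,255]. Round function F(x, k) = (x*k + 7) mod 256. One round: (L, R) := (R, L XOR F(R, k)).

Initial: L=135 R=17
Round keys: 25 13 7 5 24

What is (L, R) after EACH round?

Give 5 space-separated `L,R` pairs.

Round 1 (k=25): L=17 R=55
Round 2 (k=13): L=55 R=195
Round 3 (k=7): L=195 R=107
Round 4 (k=5): L=107 R=221
Round 5 (k=24): L=221 R=212

Answer: 17,55 55,195 195,107 107,221 221,212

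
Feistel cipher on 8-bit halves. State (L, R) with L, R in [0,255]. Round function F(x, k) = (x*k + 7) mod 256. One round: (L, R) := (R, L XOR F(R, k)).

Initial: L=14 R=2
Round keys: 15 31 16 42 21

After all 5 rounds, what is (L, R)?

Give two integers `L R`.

Round 1 (k=15): L=2 R=43
Round 2 (k=31): L=43 R=62
Round 3 (k=16): L=62 R=204
Round 4 (k=42): L=204 R=65
Round 5 (k=21): L=65 R=144

Answer: 65 144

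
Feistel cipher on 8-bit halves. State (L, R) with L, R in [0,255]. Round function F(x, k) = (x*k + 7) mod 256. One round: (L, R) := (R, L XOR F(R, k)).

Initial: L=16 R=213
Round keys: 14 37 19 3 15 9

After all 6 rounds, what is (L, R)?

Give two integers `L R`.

Round 1 (k=14): L=213 R=189
Round 2 (k=37): L=189 R=141
Round 3 (k=19): L=141 R=195
Round 4 (k=3): L=195 R=221
Round 5 (k=15): L=221 R=57
Round 6 (k=9): L=57 R=213

Answer: 57 213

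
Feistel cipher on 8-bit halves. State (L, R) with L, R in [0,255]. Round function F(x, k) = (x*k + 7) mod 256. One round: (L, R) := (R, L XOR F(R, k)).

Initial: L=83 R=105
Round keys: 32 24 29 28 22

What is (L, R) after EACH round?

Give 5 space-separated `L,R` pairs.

Answer: 105,116 116,142 142,105 105,13 13,76

Derivation:
Round 1 (k=32): L=105 R=116
Round 2 (k=24): L=116 R=142
Round 3 (k=29): L=142 R=105
Round 4 (k=28): L=105 R=13
Round 5 (k=22): L=13 R=76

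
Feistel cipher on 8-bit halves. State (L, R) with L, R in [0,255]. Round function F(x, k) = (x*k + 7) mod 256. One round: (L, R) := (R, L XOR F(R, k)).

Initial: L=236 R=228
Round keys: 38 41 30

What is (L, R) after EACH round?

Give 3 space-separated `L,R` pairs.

Round 1 (k=38): L=228 R=51
Round 2 (k=41): L=51 R=214
Round 3 (k=30): L=214 R=40

Answer: 228,51 51,214 214,40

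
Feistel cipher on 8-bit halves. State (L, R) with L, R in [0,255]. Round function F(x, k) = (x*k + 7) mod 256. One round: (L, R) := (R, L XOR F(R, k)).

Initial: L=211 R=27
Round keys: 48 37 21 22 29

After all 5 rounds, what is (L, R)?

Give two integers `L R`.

Round 1 (k=48): L=27 R=196
Round 2 (k=37): L=196 R=64
Round 3 (k=21): L=64 R=131
Round 4 (k=22): L=131 R=9
Round 5 (k=29): L=9 R=143

Answer: 9 143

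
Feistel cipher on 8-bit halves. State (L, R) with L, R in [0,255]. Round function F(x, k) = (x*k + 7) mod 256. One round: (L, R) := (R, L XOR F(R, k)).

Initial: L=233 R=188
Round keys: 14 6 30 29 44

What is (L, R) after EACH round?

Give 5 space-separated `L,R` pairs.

Answer: 188,166 166,87 87,159 159,93 93,156

Derivation:
Round 1 (k=14): L=188 R=166
Round 2 (k=6): L=166 R=87
Round 3 (k=30): L=87 R=159
Round 4 (k=29): L=159 R=93
Round 5 (k=44): L=93 R=156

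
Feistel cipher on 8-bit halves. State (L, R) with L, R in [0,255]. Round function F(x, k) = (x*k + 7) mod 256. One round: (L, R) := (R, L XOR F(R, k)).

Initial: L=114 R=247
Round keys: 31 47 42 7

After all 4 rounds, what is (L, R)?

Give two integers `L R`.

Answer: 121 68

Derivation:
Round 1 (k=31): L=247 R=130
Round 2 (k=47): L=130 R=18
Round 3 (k=42): L=18 R=121
Round 4 (k=7): L=121 R=68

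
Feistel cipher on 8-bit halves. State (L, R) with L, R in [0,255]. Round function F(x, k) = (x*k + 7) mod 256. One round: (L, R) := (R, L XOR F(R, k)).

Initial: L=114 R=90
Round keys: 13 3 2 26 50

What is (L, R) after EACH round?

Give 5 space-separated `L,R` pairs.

Round 1 (k=13): L=90 R=235
Round 2 (k=3): L=235 R=146
Round 3 (k=2): L=146 R=192
Round 4 (k=26): L=192 R=21
Round 5 (k=50): L=21 R=225

Answer: 90,235 235,146 146,192 192,21 21,225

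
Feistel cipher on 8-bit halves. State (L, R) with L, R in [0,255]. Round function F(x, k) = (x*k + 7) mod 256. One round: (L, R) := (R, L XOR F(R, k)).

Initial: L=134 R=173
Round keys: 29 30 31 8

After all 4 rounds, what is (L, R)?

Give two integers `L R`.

Round 1 (k=29): L=173 R=38
Round 2 (k=30): L=38 R=214
Round 3 (k=31): L=214 R=215
Round 4 (k=8): L=215 R=105

Answer: 215 105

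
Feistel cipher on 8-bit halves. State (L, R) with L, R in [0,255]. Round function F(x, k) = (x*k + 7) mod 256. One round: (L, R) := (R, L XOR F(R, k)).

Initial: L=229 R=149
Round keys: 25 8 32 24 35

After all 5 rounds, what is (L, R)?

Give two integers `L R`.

Round 1 (k=25): L=149 R=113
Round 2 (k=8): L=113 R=26
Round 3 (k=32): L=26 R=54
Round 4 (k=24): L=54 R=13
Round 5 (k=35): L=13 R=248

Answer: 13 248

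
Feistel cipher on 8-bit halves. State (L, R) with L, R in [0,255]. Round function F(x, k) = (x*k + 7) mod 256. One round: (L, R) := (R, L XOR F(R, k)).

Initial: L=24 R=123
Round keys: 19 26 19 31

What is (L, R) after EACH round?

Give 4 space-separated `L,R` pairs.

Round 1 (k=19): L=123 R=48
Round 2 (k=26): L=48 R=156
Round 3 (k=19): L=156 R=171
Round 4 (k=31): L=171 R=32

Answer: 123,48 48,156 156,171 171,32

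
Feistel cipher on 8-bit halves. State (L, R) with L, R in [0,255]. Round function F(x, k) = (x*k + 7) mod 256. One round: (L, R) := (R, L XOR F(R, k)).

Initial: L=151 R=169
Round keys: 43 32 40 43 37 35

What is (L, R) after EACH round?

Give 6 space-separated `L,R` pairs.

Answer: 169,253 253,14 14,202 202,251 251,132 132,232

Derivation:
Round 1 (k=43): L=169 R=253
Round 2 (k=32): L=253 R=14
Round 3 (k=40): L=14 R=202
Round 4 (k=43): L=202 R=251
Round 5 (k=37): L=251 R=132
Round 6 (k=35): L=132 R=232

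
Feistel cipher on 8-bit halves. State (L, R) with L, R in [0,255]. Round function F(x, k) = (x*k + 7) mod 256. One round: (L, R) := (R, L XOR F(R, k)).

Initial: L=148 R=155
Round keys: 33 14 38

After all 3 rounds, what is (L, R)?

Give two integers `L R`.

Round 1 (k=33): L=155 R=150
Round 2 (k=14): L=150 R=160
Round 3 (k=38): L=160 R=81

Answer: 160 81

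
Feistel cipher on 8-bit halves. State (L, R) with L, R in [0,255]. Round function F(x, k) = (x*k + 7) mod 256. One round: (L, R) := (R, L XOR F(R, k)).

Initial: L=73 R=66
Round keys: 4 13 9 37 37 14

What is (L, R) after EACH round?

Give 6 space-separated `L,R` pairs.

Answer: 66,70 70,215 215,208 208,192 192,23 23,137

Derivation:
Round 1 (k=4): L=66 R=70
Round 2 (k=13): L=70 R=215
Round 3 (k=9): L=215 R=208
Round 4 (k=37): L=208 R=192
Round 5 (k=37): L=192 R=23
Round 6 (k=14): L=23 R=137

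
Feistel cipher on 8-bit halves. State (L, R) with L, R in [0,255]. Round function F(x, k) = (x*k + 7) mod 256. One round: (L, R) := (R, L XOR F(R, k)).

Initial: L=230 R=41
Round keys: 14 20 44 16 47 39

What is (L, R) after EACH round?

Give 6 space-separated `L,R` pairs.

Answer: 41,163 163,234 234,156 156,45 45,214 214,140

Derivation:
Round 1 (k=14): L=41 R=163
Round 2 (k=20): L=163 R=234
Round 3 (k=44): L=234 R=156
Round 4 (k=16): L=156 R=45
Round 5 (k=47): L=45 R=214
Round 6 (k=39): L=214 R=140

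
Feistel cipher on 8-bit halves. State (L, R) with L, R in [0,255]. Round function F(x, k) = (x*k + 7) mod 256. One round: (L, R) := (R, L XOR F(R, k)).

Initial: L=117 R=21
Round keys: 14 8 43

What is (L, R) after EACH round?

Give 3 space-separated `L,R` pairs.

Answer: 21,88 88,210 210,21

Derivation:
Round 1 (k=14): L=21 R=88
Round 2 (k=8): L=88 R=210
Round 3 (k=43): L=210 R=21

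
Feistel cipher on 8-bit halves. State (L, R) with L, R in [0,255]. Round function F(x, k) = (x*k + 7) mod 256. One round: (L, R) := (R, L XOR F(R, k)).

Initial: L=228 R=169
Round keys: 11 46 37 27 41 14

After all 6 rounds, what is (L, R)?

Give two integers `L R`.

Answer: 250 29

Derivation:
Round 1 (k=11): L=169 R=174
Round 2 (k=46): L=174 R=226
Round 3 (k=37): L=226 R=31
Round 4 (k=27): L=31 R=174
Round 5 (k=41): L=174 R=250
Round 6 (k=14): L=250 R=29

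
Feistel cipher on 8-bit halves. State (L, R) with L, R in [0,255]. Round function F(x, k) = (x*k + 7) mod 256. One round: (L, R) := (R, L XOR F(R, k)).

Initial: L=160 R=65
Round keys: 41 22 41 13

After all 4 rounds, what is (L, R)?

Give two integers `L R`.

Round 1 (k=41): L=65 R=208
Round 2 (k=22): L=208 R=166
Round 3 (k=41): L=166 R=77
Round 4 (k=13): L=77 R=86

Answer: 77 86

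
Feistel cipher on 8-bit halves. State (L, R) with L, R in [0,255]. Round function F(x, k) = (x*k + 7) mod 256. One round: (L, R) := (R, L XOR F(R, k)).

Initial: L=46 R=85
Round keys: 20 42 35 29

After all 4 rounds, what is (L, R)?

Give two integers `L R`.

Answer: 174 49

Derivation:
Round 1 (k=20): L=85 R=133
Round 2 (k=42): L=133 R=140
Round 3 (k=35): L=140 R=174
Round 4 (k=29): L=174 R=49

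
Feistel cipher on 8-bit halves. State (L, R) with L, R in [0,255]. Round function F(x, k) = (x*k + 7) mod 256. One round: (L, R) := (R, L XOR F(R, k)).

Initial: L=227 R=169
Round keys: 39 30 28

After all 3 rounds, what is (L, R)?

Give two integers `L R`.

Round 1 (k=39): L=169 R=37
Round 2 (k=30): L=37 R=244
Round 3 (k=28): L=244 R=146

Answer: 244 146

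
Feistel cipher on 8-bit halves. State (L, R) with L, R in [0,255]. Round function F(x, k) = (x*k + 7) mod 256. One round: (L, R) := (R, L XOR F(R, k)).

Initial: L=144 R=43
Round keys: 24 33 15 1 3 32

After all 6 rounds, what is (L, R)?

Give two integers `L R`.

Round 1 (k=24): L=43 R=159
Round 2 (k=33): L=159 R=173
Round 3 (k=15): L=173 R=181
Round 4 (k=1): L=181 R=17
Round 5 (k=3): L=17 R=143
Round 6 (k=32): L=143 R=246

Answer: 143 246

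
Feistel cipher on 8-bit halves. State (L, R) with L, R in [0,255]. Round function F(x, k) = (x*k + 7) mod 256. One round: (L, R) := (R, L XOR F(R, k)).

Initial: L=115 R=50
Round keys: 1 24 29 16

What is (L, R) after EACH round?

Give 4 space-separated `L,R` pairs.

Round 1 (k=1): L=50 R=74
Round 2 (k=24): L=74 R=197
Round 3 (k=29): L=197 R=18
Round 4 (k=16): L=18 R=226

Answer: 50,74 74,197 197,18 18,226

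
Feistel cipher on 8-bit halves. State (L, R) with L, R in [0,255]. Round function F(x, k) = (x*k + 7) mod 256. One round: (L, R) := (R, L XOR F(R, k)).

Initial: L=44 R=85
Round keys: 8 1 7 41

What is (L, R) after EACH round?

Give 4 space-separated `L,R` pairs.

Round 1 (k=8): L=85 R=131
Round 2 (k=1): L=131 R=223
Round 3 (k=7): L=223 R=163
Round 4 (k=41): L=163 R=253

Answer: 85,131 131,223 223,163 163,253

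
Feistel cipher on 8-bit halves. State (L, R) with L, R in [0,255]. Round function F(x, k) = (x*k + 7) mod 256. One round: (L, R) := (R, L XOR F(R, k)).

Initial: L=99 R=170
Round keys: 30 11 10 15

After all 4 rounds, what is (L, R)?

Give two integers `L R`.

Round 1 (k=30): L=170 R=144
Round 2 (k=11): L=144 R=157
Round 3 (k=10): L=157 R=185
Round 4 (k=15): L=185 R=67

Answer: 185 67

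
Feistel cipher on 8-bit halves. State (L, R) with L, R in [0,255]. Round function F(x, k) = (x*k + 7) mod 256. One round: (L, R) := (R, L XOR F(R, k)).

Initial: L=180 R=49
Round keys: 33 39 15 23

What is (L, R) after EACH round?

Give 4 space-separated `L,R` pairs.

Round 1 (k=33): L=49 R=236
Round 2 (k=39): L=236 R=202
Round 3 (k=15): L=202 R=49
Round 4 (k=23): L=49 R=164

Answer: 49,236 236,202 202,49 49,164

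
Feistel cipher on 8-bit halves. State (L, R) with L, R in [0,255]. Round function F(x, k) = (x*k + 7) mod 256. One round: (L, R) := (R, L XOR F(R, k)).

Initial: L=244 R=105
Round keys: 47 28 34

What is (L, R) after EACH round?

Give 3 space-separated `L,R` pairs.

Round 1 (k=47): L=105 R=186
Round 2 (k=28): L=186 R=54
Round 3 (k=34): L=54 R=137

Answer: 105,186 186,54 54,137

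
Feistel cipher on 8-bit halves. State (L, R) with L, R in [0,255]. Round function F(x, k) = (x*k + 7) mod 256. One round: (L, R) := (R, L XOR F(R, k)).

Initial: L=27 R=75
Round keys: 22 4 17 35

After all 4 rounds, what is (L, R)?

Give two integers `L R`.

Round 1 (k=22): L=75 R=98
Round 2 (k=4): L=98 R=196
Round 3 (k=17): L=196 R=105
Round 4 (k=35): L=105 R=166

Answer: 105 166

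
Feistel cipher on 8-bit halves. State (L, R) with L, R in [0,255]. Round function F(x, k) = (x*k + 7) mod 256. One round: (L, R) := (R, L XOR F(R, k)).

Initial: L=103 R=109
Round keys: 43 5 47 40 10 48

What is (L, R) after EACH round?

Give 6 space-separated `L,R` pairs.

Answer: 109,49 49,145 145,151 151,14 14,4 4,201

Derivation:
Round 1 (k=43): L=109 R=49
Round 2 (k=5): L=49 R=145
Round 3 (k=47): L=145 R=151
Round 4 (k=40): L=151 R=14
Round 5 (k=10): L=14 R=4
Round 6 (k=48): L=4 R=201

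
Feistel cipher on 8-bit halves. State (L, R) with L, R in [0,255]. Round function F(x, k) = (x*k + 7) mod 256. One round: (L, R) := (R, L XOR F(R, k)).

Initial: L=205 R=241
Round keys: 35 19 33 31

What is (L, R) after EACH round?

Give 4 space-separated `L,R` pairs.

Answer: 241,55 55,237 237,163 163,41

Derivation:
Round 1 (k=35): L=241 R=55
Round 2 (k=19): L=55 R=237
Round 3 (k=33): L=237 R=163
Round 4 (k=31): L=163 R=41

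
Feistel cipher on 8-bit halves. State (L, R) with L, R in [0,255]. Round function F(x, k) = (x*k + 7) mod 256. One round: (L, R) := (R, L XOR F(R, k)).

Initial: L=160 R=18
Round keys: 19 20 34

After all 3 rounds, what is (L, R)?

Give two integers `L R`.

Round 1 (k=19): L=18 R=253
Round 2 (k=20): L=253 R=217
Round 3 (k=34): L=217 R=36

Answer: 217 36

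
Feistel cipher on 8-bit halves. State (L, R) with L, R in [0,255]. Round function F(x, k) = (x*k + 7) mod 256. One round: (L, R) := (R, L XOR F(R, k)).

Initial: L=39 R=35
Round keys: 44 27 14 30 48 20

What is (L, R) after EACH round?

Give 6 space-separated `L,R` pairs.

Round 1 (k=44): L=35 R=44
Round 2 (k=27): L=44 R=136
Round 3 (k=14): L=136 R=91
Round 4 (k=30): L=91 R=57
Round 5 (k=48): L=57 R=236
Round 6 (k=20): L=236 R=78

Answer: 35,44 44,136 136,91 91,57 57,236 236,78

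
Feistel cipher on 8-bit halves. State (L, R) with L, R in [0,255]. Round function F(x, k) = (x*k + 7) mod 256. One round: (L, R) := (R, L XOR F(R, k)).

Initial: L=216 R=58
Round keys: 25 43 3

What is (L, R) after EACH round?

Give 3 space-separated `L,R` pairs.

Answer: 58,105 105,144 144,222

Derivation:
Round 1 (k=25): L=58 R=105
Round 2 (k=43): L=105 R=144
Round 3 (k=3): L=144 R=222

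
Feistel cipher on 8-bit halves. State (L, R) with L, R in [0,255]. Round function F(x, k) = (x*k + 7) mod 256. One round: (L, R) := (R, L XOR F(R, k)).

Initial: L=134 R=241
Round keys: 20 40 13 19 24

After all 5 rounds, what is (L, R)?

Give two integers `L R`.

Round 1 (k=20): L=241 R=93
Round 2 (k=40): L=93 R=126
Round 3 (k=13): L=126 R=48
Round 4 (k=19): L=48 R=233
Round 5 (k=24): L=233 R=239

Answer: 233 239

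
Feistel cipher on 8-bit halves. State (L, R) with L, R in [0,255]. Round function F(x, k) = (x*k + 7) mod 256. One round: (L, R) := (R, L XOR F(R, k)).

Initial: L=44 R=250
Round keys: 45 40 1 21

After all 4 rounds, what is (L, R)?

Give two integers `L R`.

Round 1 (k=45): L=250 R=213
Round 2 (k=40): L=213 R=181
Round 3 (k=1): L=181 R=105
Round 4 (k=21): L=105 R=17

Answer: 105 17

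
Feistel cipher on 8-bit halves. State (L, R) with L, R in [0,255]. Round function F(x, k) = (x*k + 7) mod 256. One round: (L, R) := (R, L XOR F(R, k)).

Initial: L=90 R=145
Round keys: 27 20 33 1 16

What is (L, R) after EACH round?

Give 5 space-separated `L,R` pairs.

Round 1 (k=27): L=145 R=8
Round 2 (k=20): L=8 R=54
Round 3 (k=33): L=54 R=245
Round 4 (k=1): L=245 R=202
Round 5 (k=16): L=202 R=82

Answer: 145,8 8,54 54,245 245,202 202,82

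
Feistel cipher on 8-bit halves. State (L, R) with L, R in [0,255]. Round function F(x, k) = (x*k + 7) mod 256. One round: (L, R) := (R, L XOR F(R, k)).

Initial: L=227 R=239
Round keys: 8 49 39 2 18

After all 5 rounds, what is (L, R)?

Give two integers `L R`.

Round 1 (k=8): L=239 R=156
Round 2 (k=49): L=156 R=12
Round 3 (k=39): L=12 R=71
Round 4 (k=2): L=71 R=153
Round 5 (k=18): L=153 R=142

Answer: 153 142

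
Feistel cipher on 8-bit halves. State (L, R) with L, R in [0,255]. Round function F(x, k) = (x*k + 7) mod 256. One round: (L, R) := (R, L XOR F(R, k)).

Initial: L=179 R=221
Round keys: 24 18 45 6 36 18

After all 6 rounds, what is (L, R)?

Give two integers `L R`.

Round 1 (k=24): L=221 R=12
Round 2 (k=18): L=12 R=2
Round 3 (k=45): L=2 R=109
Round 4 (k=6): L=109 R=151
Round 5 (k=36): L=151 R=46
Round 6 (k=18): L=46 R=212

Answer: 46 212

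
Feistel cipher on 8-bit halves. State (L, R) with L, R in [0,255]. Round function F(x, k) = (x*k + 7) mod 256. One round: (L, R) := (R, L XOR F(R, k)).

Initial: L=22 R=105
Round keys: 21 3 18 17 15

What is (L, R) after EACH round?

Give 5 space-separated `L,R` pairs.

Round 1 (k=21): L=105 R=178
Round 2 (k=3): L=178 R=116
Round 3 (k=18): L=116 R=157
Round 4 (k=17): L=157 R=0
Round 5 (k=15): L=0 R=154

Answer: 105,178 178,116 116,157 157,0 0,154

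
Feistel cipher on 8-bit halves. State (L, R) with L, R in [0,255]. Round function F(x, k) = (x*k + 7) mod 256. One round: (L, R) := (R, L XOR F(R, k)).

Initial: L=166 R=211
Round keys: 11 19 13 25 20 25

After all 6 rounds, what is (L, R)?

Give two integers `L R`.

Round 1 (k=11): L=211 R=190
Round 2 (k=19): L=190 R=242
Round 3 (k=13): L=242 R=239
Round 4 (k=25): L=239 R=172
Round 5 (k=20): L=172 R=152
Round 6 (k=25): L=152 R=115

Answer: 152 115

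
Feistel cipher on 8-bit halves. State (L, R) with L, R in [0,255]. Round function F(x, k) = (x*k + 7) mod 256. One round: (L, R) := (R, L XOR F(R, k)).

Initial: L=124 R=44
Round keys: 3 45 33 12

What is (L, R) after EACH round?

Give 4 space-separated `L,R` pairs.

Answer: 44,247 247,94 94,210 210,129

Derivation:
Round 1 (k=3): L=44 R=247
Round 2 (k=45): L=247 R=94
Round 3 (k=33): L=94 R=210
Round 4 (k=12): L=210 R=129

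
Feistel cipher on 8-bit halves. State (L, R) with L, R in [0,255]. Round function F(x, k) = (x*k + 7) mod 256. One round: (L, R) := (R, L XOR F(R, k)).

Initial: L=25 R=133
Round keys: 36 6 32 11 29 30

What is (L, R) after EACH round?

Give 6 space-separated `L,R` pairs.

Answer: 133,162 162,86 86,101 101,8 8,138 138,59

Derivation:
Round 1 (k=36): L=133 R=162
Round 2 (k=6): L=162 R=86
Round 3 (k=32): L=86 R=101
Round 4 (k=11): L=101 R=8
Round 5 (k=29): L=8 R=138
Round 6 (k=30): L=138 R=59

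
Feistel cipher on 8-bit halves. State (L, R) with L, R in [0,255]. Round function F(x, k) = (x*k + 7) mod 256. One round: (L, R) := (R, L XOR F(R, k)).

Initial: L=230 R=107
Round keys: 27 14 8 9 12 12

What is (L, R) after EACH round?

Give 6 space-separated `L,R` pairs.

Round 1 (k=27): L=107 R=182
Round 2 (k=14): L=182 R=144
Round 3 (k=8): L=144 R=49
Round 4 (k=9): L=49 R=80
Round 5 (k=12): L=80 R=246
Round 6 (k=12): L=246 R=223

Answer: 107,182 182,144 144,49 49,80 80,246 246,223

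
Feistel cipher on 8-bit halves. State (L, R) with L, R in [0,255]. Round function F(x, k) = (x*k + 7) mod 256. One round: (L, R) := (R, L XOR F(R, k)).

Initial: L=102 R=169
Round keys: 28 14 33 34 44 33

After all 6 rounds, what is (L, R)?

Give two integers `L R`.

Answer: 117 91

Derivation:
Round 1 (k=28): L=169 R=229
Round 2 (k=14): L=229 R=36
Round 3 (k=33): L=36 R=78
Round 4 (k=34): L=78 R=71
Round 5 (k=44): L=71 R=117
Round 6 (k=33): L=117 R=91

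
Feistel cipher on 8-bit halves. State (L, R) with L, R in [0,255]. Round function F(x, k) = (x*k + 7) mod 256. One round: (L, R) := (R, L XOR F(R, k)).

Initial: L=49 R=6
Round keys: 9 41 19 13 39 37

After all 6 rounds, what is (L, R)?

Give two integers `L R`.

Answer: 225 128

Derivation:
Round 1 (k=9): L=6 R=12
Round 2 (k=41): L=12 R=245
Round 3 (k=19): L=245 R=58
Round 4 (k=13): L=58 R=12
Round 5 (k=39): L=12 R=225
Round 6 (k=37): L=225 R=128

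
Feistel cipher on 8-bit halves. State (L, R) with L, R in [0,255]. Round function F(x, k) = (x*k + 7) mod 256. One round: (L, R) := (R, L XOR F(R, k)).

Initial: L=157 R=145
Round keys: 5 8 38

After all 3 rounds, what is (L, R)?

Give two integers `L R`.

Answer: 158 58

Derivation:
Round 1 (k=5): L=145 R=65
Round 2 (k=8): L=65 R=158
Round 3 (k=38): L=158 R=58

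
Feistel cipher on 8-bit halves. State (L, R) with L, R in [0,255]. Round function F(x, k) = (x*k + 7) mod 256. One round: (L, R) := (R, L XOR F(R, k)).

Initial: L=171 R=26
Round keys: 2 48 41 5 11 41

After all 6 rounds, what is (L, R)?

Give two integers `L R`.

Round 1 (k=2): L=26 R=144
Round 2 (k=48): L=144 R=29
Round 3 (k=41): L=29 R=60
Round 4 (k=5): L=60 R=46
Round 5 (k=11): L=46 R=61
Round 6 (k=41): L=61 R=226

Answer: 61 226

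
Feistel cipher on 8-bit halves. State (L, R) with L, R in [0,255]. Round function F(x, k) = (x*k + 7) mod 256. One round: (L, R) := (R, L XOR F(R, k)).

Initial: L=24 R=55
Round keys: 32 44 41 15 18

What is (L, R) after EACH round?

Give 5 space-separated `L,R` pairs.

Answer: 55,255 255,236 236,44 44,119 119,73

Derivation:
Round 1 (k=32): L=55 R=255
Round 2 (k=44): L=255 R=236
Round 3 (k=41): L=236 R=44
Round 4 (k=15): L=44 R=119
Round 5 (k=18): L=119 R=73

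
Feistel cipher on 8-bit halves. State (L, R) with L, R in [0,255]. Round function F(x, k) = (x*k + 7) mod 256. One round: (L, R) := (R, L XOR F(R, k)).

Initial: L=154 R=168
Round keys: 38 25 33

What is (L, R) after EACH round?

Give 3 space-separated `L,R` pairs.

Round 1 (k=38): L=168 R=109
Round 2 (k=25): L=109 R=4
Round 3 (k=33): L=4 R=230

Answer: 168,109 109,4 4,230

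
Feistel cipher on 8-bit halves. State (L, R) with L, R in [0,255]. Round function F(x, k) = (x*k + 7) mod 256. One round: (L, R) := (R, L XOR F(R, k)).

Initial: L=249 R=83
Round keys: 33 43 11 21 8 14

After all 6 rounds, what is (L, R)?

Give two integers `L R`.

Round 1 (k=33): L=83 R=67
Round 2 (k=43): L=67 R=27
Round 3 (k=11): L=27 R=115
Round 4 (k=21): L=115 R=109
Round 5 (k=8): L=109 R=28
Round 6 (k=14): L=28 R=226

Answer: 28 226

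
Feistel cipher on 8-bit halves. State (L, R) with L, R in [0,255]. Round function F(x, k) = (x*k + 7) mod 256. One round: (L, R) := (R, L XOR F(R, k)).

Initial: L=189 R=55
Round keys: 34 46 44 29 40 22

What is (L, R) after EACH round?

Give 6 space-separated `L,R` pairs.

Round 1 (k=34): L=55 R=232
Round 2 (k=46): L=232 R=128
Round 3 (k=44): L=128 R=239
Round 4 (k=29): L=239 R=154
Round 5 (k=40): L=154 R=248
Round 6 (k=22): L=248 R=205

Answer: 55,232 232,128 128,239 239,154 154,248 248,205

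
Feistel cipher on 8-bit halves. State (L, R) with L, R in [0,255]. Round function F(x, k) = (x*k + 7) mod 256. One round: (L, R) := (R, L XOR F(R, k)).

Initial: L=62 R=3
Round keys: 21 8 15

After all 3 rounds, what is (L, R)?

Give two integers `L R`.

Answer: 196 251

Derivation:
Round 1 (k=21): L=3 R=120
Round 2 (k=8): L=120 R=196
Round 3 (k=15): L=196 R=251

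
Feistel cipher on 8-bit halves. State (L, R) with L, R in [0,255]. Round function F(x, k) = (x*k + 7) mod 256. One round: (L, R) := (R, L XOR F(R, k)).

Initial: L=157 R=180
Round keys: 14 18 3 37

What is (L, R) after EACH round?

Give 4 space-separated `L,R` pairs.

Round 1 (k=14): L=180 R=66
Round 2 (k=18): L=66 R=31
Round 3 (k=3): L=31 R=38
Round 4 (k=37): L=38 R=154

Answer: 180,66 66,31 31,38 38,154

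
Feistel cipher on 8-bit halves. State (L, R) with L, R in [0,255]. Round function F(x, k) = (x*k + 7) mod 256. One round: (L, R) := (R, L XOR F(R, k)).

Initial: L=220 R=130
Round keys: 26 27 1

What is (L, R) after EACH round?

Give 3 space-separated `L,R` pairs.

Round 1 (k=26): L=130 R=231
Round 2 (k=27): L=231 R=230
Round 3 (k=1): L=230 R=10

Answer: 130,231 231,230 230,10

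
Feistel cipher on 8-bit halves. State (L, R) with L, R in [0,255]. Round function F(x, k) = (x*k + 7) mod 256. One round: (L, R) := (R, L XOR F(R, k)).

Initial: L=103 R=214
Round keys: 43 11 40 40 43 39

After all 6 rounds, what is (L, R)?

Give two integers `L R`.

Round 1 (k=43): L=214 R=158
Round 2 (k=11): L=158 R=7
Round 3 (k=40): L=7 R=129
Round 4 (k=40): L=129 R=40
Round 5 (k=43): L=40 R=62
Round 6 (k=39): L=62 R=81

Answer: 62 81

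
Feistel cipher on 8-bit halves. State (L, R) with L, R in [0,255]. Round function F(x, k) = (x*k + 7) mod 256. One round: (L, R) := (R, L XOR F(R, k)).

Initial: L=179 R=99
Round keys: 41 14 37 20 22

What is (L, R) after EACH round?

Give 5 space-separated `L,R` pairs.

Round 1 (k=41): L=99 R=81
Round 2 (k=14): L=81 R=22
Round 3 (k=37): L=22 R=100
Round 4 (k=20): L=100 R=193
Round 5 (k=22): L=193 R=249

Answer: 99,81 81,22 22,100 100,193 193,249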